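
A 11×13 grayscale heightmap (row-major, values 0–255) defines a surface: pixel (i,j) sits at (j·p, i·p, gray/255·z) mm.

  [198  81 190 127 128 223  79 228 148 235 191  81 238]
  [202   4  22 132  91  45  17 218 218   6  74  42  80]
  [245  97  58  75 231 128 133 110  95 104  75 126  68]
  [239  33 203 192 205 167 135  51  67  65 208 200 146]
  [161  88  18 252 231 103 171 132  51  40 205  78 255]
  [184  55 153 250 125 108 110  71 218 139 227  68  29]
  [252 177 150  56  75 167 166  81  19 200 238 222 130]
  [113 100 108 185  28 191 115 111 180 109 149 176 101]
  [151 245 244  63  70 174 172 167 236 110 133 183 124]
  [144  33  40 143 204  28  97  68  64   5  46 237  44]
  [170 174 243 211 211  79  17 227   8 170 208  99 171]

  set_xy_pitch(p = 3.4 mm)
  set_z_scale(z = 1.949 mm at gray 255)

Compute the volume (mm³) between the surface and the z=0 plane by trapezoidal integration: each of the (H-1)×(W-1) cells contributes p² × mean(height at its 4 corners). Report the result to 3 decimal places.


1368.813

height_mm = gray/255 × 1.949; cell vol = 3.4² × mean(4 corners)
unit = 3.4² × 1.949 / (4×255) = 0.0220887 mm³ per gray-sum
row 0: Σ corner-gray over 12 cells = 5878  → 129.8372
row 1: Σ corner-gray over 12 cells = 4797  → 105.9593
row 2: Σ corner-gray over 12 cells = 6214  → 137.2590
row 3: Σ corner-gray over 12 cells = 6591  → 145.5864
row 4: Σ corner-gray over 12 cells = 6415  → 141.6988
row 5: Σ corner-gray over 12 cells = 6745  → 148.9881
row 6: Σ corner-gray over 12 cells = 6602  → 145.8294
row 7: Σ corner-gray over 12 cells = 6987  → 154.3335
row 8: Σ corner-gray over 12 cells = 5987  → 132.2448
row 9: Σ corner-gray over 12 cells = 5753  → 127.0761
Σ rows: total corner-gray = 61969  → 1368.8126 mm³


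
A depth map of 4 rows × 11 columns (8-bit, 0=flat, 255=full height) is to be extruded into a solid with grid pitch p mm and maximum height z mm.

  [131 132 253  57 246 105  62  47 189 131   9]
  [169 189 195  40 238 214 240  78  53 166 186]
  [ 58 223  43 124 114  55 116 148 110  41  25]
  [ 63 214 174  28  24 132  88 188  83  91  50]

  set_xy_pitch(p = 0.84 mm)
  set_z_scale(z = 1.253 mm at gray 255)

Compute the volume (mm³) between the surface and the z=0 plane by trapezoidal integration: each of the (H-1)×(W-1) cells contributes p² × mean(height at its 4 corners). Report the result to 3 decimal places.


13.145

height_mm = gray/255 × 1.253; cell vol = 0.84² × mean(4 corners)
unit = 0.84² × 1.253 / (4×255) = 0.000866781 mm³ per gray-sum
row 0: Σ corner-gray over 10 cells = 5765  → 4.9970
row 1: Σ corner-gray over 10 cells = 5212  → 4.5177
row 2: Σ corner-gray over 10 cells = 4188  → 3.6301
Σ rows: total corner-gray = 15165  → 13.1447 mm³


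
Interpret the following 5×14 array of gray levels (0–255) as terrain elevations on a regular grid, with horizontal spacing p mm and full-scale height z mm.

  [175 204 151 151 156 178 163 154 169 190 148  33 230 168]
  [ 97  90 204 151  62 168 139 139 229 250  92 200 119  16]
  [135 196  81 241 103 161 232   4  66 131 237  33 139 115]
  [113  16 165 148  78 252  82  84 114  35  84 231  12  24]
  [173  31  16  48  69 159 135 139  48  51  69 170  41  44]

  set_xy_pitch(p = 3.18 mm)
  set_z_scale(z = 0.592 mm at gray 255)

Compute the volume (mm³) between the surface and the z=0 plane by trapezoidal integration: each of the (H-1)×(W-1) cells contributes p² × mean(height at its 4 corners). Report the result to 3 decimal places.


height_mm = gray/255 × 0.592; cell vol = 3.18² × mean(4 corners)
unit = 3.18² × 0.592 / (4×255) = 0.00586916 mm³ per gray-sum
row 0: Σ corner-gray over 13 cells = 7996  → 46.9298
row 1: Σ corner-gray over 13 cells = 7297  → 42.8272
row 2: Σ corner-gray over 13 cells = 6237  → 36.6059
row 3: Σ corner-gray over 13 cells = 4908  → 28.8058
Σ rows: total corner-gray = 26438  → 155.1688 mm³

155.169


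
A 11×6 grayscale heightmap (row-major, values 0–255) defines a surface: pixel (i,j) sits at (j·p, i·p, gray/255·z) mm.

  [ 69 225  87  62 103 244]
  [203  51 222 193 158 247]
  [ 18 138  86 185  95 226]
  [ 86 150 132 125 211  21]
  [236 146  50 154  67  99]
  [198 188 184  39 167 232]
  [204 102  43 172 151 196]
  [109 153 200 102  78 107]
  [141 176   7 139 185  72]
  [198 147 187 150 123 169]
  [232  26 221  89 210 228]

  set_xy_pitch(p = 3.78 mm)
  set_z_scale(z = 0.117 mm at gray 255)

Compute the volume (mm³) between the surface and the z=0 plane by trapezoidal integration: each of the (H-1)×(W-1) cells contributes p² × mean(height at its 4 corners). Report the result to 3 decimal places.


height_mm = gray/255 × 0.117; cell vol = 3.78² × mean(4 corners)
unit = 3.78² × 0.117 / (4×255) = 0.00163896 mm³ per gray-sum
row 0: Σ corner-gray over 5 cells = 2965  → 4.8595
row 1: Σ corner-gray over 5 cells = 2950  → 4.8349
row 2: Σ corner-gray over 5 cells = 2595  → 4.2531
row 3: Σ corner-gray over 5 cells = 2512  → 4.1171
row 4: Σ corner-gray over 5 cells = 2755  → 4.5153
row 5: Σ corner-gray over 5 cells = 2922  → 4.7891
row 6: Σ corner-gray over 5 cells = 2618  → 4.2908
row 7: Σ corner-gray over 5 cells = 2509  → 4.1122
row 8: Σ corner-gray over 5 cells = 2808  → 4.6022
row 9: Σ corner-gray over 5 cells = 3133  → 5.1349
Σ rows: total corner-gray = 27767  → 45.5091 mm³

45.509


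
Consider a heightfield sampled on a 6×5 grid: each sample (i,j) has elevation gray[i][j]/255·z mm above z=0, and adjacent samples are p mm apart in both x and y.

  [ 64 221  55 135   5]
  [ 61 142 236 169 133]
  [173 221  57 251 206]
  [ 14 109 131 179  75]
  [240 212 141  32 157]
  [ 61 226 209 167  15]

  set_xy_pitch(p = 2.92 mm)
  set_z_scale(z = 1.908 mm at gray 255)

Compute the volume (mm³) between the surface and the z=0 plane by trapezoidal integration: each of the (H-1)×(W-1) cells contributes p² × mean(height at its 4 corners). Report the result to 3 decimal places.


height_mm = gray/255 × 1.908; cell vol = 2.92² × mean(4 corners)
unit = 2.92² × 1.908 / (4×255) = 0.0159494 mm³ per gray-sum
row 0: Σ corner-gray over 4 cells = 2179  → 34.7537
row 1: Σ corner-gray over 4 cells = 2725  → 43.4621
row 2: Σ corner-gray over 4 cells = 2364  → 37.7043
row 3: Σ corner-gray over 4 cells = 2094  → 33.3980
row 4: Σ corner-gray over 4 cells = 2447  → 39.0281
Σ rows: total corner-gray = 11809  → 188.3463 mm³

188.346


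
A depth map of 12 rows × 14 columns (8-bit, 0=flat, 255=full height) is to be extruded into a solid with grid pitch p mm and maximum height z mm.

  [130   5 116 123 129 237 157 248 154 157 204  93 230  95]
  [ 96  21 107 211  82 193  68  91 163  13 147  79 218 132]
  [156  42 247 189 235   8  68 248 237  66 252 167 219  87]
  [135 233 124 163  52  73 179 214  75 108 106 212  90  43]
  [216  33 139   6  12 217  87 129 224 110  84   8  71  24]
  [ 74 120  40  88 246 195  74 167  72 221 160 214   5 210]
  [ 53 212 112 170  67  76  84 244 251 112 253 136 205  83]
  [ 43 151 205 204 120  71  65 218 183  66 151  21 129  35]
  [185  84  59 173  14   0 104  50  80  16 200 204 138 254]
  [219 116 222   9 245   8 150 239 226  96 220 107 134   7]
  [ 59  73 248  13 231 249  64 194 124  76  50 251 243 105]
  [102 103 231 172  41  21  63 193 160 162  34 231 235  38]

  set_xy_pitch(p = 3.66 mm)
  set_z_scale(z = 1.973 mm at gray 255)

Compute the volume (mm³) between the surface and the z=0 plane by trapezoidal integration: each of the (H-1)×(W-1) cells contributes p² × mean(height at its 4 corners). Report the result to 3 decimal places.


1957.520

height_mm = gray/255 × 1.973; cell vol = 3.66² × mean(4 corners)
unit = 3.66² × 1.973 / (4×255) = 0.0259113 mm³ per gray-sum
row 0: Σ corner-gray over 13 cells = 6945  → 179.9539
row 1: Σ corner-gray over 13 cells = 7213  → 186.8982
row 2: Σ corner-gray over 13 cells = 7635  → 197.8327
row 3: Σ corner-gray over 13 cells = 5916  → 153.2912
row 4: Σ corner-gray over 13 cells = 5968  → 154.6386
row 5: Σ corner-gray over 13 cells = 7468  → 193.5055
row 6: Σ corner-gray over 13 cells = 7226  → 187.2350
row 7: Σ corner-gray over 13 cells = 5929  → 153.6281
row 8: Σ corner-gray over 13 cells = 6453  → 167.2056
row 9: Σ corner-gray over 13 cells = 7566  → 196.0448
row 10: Σ corner-gray over 13 cells = 7228  → 187.2868
Σ rows: total corner-gray = 75547  → 1957.5204 mm³


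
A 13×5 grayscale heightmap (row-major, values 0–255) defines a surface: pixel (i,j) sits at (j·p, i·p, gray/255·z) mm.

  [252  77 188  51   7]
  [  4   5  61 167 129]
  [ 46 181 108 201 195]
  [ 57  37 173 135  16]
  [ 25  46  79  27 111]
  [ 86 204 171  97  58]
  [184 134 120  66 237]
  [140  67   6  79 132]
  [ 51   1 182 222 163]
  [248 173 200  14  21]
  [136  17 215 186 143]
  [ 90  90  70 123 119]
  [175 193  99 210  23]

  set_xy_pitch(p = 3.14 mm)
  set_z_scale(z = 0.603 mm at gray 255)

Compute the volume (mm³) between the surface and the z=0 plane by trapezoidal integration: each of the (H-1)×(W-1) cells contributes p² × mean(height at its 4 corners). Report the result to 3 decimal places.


height_mm = gray/255 × 0.603; cell vol = 3.14² × mean(4 corners)
unit = 3.14² × 0.603 / (4×255) = 0.00582876 mm³ per gray-sum
row 0: Σ corner-gray over 4 cells = 1490  → 8.6849
row 1: Σ corner-gray over 4 cells = 1820  → 10.6083
row 2: Σ corner-gray over 4 cells = 1984  → 11.5643
row 3: Σ corner-gray over 4 cells = 1203  → 7.0120
row 4: Σ corner-gray over 4 cells = 1528  → 8.9064
row 5: Σ corner-gray over 4 cells = 2149  → 12.5260
row 6: Σ corner-gray over 4 cells = 1637  → 9.5417
row 7: Σ corner-gray over 4 cells = 1600  → 9.3260
row 8: Σ corner-gray over 4 cells = 2067  → 12.0481
row 9: Σ corner-gray over 4 cells = 2158  → 12.5785
row 10: Σ corner-gray over 4 cells = 1890  → 11.0164
row 11: Σ corner-gray over 4 cells = 1977  → 11.5235
Σ rows: total corner-gray = 21503  → 125.3359 mm³

125.336


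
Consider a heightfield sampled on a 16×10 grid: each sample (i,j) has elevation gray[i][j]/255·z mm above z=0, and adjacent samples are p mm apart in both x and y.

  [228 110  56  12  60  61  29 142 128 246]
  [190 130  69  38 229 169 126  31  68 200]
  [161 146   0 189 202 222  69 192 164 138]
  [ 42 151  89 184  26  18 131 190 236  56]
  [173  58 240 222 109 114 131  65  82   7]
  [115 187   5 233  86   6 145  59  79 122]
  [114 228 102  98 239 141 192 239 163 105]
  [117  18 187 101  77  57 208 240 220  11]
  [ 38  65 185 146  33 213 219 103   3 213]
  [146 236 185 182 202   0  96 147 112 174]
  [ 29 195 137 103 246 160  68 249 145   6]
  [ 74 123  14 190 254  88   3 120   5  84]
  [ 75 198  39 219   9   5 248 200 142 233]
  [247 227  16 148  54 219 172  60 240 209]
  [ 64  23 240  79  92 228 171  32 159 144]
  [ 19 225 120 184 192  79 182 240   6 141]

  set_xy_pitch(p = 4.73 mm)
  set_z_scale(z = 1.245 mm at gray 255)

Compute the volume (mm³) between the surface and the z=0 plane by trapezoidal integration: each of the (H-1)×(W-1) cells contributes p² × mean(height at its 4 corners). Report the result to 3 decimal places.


1918.339

height_mm = gray/255 × 1.245; cell vol = 4.73² × mean(4 corners)
unit = 4.73² × 1.245 / (4×255) = 0.0273081 mm³ per gray-sum
row 0: Σ corner-gray over 9 cells = 3780  → 103.2246
row 1: Σ corner-gray over 9 cells = 4777  → 130.4508
row 2: Σ corner-gray over 9 cells = 4815  → 131.4885
row 3: Σ corner-gray over 9 cells = 4370  → 119.3364
row 4: Σ corner-gray over 9 cells = 4059  → 110.8436
row 5: Σ corner-gray over 9 cells = 4860  → 132.7174
row 6: Σ corner-gray over 9 cells = 5367  → 146.5626
row 7: Σ corner-gray over 9 cells = 4529  → 123.6784
row 8: Σ corner-gray over 9 cells = 4825  → 131.7616
row 9: Σ corner-gray over 9 cells = 5281  → 144.2141
row 10: Σ corner-gray over 9 cells = 4393  → 119.9645
row 11: Σ corner-gray over 9 cells = 4180  → 114.1479
row 12: Σ corner-gray over 9 cells = 5156  → 140.8006
row 13: Σ corner-gray over 9 cells = 4984  → 136.1036
row 14: Σ corner-gray over 9 cells = 4872  → 133.0451
Σ rows: total corner-gray = 70248  → 1918.3393 mm³


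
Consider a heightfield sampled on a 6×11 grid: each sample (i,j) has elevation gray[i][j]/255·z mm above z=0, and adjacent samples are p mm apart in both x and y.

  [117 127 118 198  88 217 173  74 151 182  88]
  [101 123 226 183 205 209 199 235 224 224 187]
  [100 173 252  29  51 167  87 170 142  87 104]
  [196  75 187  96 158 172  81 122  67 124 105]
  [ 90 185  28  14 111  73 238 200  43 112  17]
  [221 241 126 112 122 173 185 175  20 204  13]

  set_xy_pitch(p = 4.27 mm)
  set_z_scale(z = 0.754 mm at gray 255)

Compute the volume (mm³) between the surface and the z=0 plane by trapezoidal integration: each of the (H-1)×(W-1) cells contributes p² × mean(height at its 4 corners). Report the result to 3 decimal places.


height_mm = gray/255 × 0.754; cell vol = 4.27² × mean(4 corners)
unit = 4.27² × 0.754 / (4×255) = 0.013478 mm³ per gray-sum
row 0: Σ corner-gray over 10 cells = 6805  → 91.7181
row 1: Σ corner-gray over 10 cells = 6464  → 87.1221
row 2: Σ corner-gray over 10 cells = 4985  → 67.1881
row 3: Σ corner-gray over 10 cells = 4580  → 61.7294
row 4: Σ corner-gray over 10 cells = 5065  → 68.2663
Σ rows: total corner-gray = 27899  → 376.0240 mm³

376.024


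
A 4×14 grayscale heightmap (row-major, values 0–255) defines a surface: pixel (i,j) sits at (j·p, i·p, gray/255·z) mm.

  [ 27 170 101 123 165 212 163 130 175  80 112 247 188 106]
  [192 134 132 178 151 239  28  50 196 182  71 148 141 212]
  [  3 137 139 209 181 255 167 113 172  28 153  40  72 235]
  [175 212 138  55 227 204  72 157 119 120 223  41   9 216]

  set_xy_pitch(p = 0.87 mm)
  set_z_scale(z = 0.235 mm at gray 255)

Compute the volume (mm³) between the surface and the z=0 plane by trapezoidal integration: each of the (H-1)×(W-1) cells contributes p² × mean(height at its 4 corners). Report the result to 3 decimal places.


height_mm = gray/255 × 0.235; cell vol = 0.87² × mean(4 corners)
unit = 0.87² × 0.235 / (4×255) = 0.000174384 mm³ per gray-sum
row 0: Σ corner-gray over 13 cells = 7569  → 1.3199
row 1: Σ corner-gray over 13 cells = 7274  → 1.2685
row 2: Σ corner-gray over 13 cells = 7115  → 1.2407
Σ rows: total corner-gray = 21958  → 3.8291 mm³

3.829


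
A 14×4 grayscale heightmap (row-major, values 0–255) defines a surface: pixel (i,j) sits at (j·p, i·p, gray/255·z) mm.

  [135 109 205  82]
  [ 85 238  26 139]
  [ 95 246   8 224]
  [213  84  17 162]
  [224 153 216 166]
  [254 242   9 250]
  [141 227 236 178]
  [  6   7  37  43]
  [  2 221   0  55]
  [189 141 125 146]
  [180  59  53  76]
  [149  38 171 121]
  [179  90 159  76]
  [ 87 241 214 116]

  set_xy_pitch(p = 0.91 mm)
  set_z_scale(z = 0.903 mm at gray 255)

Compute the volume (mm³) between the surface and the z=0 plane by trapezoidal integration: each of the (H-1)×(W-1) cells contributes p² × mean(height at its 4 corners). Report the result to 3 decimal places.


height_mm = gray/255 × 0.903; cell vol = 0.91² × mean(4 corners)
unit = 0.91² × 0.903 / (4×255) = 0.000733112 mm³ per gray-sum
row 0: Σ corner-gray over 3 cells = 1597  → 1.1708
row 1: Σ corner-gray over 3 cells = 1579  → 1.1576
row 2: Σ corner-gray over 3 cells = 1404  → 1.0293
row 3: Σ corner-gray over 3 cells = 1705  → 1.2500
row 4: Σ corner-gray over 3 cells = 2134  → 1.5645
row 5: Σ corner-gray over 3 cells = 2251  → 1.6502
row 6: Σ corner-gray over 3 cells = 1382  → 1.0132
row 7: Σ corner-gray over 3 cells = 636  → 0.4663
row 8: Σ corner-gray over 3 cells = 1366  → 1.0014
row 9: Σ corner-gray over 3 cells = 1347  → 0.9875
row 10: Σ corner-gray over 3 cells = 1168  → 0.8563
row 11: Σ corner-gray over 3 cells = 1441  → 1.0564
row 12: Σ corner-gray over 3 cells = 1866  → 1.3680
Σ rows: total corner-gray = 19876  → 14.5713 mm³

14.571


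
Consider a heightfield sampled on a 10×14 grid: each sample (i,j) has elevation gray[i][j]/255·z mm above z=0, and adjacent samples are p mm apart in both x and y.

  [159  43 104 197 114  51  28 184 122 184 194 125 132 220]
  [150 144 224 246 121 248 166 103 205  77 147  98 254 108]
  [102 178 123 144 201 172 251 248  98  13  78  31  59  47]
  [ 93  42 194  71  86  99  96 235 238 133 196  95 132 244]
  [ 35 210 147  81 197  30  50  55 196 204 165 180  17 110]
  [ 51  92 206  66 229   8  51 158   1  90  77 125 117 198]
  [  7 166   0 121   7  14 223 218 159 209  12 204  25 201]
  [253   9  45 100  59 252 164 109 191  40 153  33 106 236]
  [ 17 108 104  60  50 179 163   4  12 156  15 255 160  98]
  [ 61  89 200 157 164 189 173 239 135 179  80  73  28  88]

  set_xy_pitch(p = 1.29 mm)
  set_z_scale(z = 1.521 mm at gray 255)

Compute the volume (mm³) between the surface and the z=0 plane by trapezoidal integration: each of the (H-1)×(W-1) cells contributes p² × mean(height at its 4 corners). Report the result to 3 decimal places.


144.739

height_mm = gray/255 × 1.521; cell vol = 1.29² × mean(4 corners)
unit = 1.29² × 1.521 / (4×255) = 0.00248147 mm³ per gray-sum
row 0: Σ corner-gray over 13 cells = 7659  → 19.0056
row 1: Σ corner-gray over 13 cells = 7665  → 19.0204
row 2: Σ corner-gray over 13 cells = 6912  → 17.1519
row 3: Σ corner-gray over 13 cells = 6780  → 16.8243
row 4: Σ corner-gray over 13 cells = 5898  → 14.6357
row 5: Σ corner-gray over 13 cells = 5613  → 13.9285
row 6: Σ corner-gray over 13 cells = 5935  → 14.7275
row 7: Σ corner-gray over 13 cells = 5658  → 14.0401
row 8: Σ corner-gray over 13 cells = 6208  → 15.4049
Σ rows: total corner-gray = 58328  → 144.7390 mm³


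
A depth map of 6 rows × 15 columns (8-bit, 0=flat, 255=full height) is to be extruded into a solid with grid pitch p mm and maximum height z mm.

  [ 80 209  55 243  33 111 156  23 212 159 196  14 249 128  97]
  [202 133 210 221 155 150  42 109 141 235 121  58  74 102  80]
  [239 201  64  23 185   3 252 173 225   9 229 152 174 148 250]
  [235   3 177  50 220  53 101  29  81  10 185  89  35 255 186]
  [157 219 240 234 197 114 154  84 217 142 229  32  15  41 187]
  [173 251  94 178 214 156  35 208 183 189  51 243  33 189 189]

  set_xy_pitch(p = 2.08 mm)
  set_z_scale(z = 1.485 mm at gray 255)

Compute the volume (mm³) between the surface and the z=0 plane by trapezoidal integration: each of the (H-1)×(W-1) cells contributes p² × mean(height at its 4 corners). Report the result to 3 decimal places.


241.966

height_mm = gray/255 × 1.485; cell vol = 2.08² × mean(4 corners)
unit = 2.08² × 1.485 / (4×255) = 0.00629873 mm³ per gray-sum
row 0: Σ corner-gray over 14 cells = 7537  → 47.4735
row 1: Σ corner-gray over 14 cells = 7949  → 50.0686
row 2: Σ corner-gray over 14 cells = 7162  → 45.1115
row 3: Σ corner-gray over 14 cells = 7177  → 45.2060
row 4: Σ corner-gray over 14 cells = 8590  → 54.1061
Σ rows: total corner-gray = 38415  → 241.9657 mm³


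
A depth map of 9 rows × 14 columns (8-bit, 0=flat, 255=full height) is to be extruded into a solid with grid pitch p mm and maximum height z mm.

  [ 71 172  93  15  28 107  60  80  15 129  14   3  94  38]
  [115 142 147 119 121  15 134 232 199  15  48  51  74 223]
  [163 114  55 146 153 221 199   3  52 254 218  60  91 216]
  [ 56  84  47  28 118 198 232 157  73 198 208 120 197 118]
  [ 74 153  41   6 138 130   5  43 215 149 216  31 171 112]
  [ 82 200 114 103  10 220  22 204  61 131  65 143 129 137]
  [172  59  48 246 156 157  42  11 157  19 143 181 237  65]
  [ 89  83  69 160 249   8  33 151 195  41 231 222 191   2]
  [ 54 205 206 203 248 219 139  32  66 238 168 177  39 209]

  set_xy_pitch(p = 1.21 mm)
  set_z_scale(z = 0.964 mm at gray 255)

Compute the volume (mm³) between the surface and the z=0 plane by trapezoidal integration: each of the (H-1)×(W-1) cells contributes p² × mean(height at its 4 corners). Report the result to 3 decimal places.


height_mm = gray/255 × 0.964; cell vol = 1.21² × mean(4 corners)
unit = 1.21² × 0.964 / (4×255) = 0.00138372 mm³ per gray-sum
row 0: Σ corner-gray over 13 cells = 4661  → 6.4495
row 1: Σ corner-gray over 13 cells = 6443  → 8.9153
row 2: Σ corner-gray over 13 cells = 7005  → 9.6929
row 3: Σ corner-gray over 13 cells = 6276  → 8.6842
row 4: Σ corner-gray over 13 cells = 5805  → 8.0325
row 5: Σ corner-gray over 13 cells = 6172  → 8.5403
row 6: Σ corner-gray over 13 cells = 6506  → 9.0025
row 7: Σ corner-gray over 13 cells = 7500  → 10.3779
Σ rows: total corner-gray = 50368  → 69.6951 mm³

69.695


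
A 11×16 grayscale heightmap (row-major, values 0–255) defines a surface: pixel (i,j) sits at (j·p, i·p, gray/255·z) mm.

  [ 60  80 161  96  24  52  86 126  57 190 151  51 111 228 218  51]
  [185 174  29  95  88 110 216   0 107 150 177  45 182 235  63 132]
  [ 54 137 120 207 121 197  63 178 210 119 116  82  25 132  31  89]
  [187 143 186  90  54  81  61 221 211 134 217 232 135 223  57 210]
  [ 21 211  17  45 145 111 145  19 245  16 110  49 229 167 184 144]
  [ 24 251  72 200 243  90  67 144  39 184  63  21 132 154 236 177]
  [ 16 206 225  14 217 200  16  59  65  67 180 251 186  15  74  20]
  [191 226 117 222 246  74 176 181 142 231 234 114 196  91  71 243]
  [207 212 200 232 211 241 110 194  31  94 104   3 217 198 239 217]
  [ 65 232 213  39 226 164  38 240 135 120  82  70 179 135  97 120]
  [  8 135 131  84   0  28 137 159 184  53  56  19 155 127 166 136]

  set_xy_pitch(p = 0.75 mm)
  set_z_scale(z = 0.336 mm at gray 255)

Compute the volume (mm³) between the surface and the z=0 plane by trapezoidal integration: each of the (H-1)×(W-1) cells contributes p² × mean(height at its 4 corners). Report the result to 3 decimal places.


14.929

height_mm = gray/255 × 0.336; cell vol = 0.75² × mean(4 corners)
unit = 0.75² × 0.336 / (4×255) = 0.000185294 mm³ per gray-sum
row 0: Σ corner-gray over 15 cells = 7032  → 1.3030
row 1: Σ corner-gray over 15 cells = 7278  → 1.3486
row 2: Σ corner-gray over 15 cells = 8106  → 1.5020
row 3: Σ corner-gray over 15 cells = 8038  → 1.4894
row 4: Σ corner-gray over 15 cells = 7544  → 1.3979
row 5: Σ corner-gray over 15 cells = 7579  → 1.4043
row 6: Σ corner-gray over 15 cells = 8662  → 1.6050
row 7: Σ corner-gray over 15 cells = 10072  → 1.8663
row 8: Σ corner-gray over 15 cells = 9121  → 1.6901
row 9: Σ corner-gray over 15 cells = 7137  → 1.3224
Σ rows: total corner-gray = 80569  → 14.9290 mm³


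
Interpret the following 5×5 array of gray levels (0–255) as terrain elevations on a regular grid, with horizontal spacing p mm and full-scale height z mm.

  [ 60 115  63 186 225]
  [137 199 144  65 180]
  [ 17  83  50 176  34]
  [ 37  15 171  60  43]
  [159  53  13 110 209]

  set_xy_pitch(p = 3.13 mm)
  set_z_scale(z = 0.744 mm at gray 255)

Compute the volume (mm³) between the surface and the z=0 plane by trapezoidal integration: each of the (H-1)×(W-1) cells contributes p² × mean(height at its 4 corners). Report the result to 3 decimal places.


height_mm = gray/255 × 0.744; cell vol = 3.13² × mean(4 corners)
unit = 3.13² × 0.744 / (4×255) = 0.00714597 mm³ per gray-sum
row 0: Σ corner-gray over 4 cells = 2146  → 15.3353
row 1: Σ corner-gray over 4 cells = 1802  → 12.8770
row 2: Σ corner-gray over 4 cells = 1241  → 8.8682
row 3: Σ corner-gray over 4 cells = 1292  → 9.2326
Σ rows: total corner-gray = 6481  → 46.3131 mm³

46.313


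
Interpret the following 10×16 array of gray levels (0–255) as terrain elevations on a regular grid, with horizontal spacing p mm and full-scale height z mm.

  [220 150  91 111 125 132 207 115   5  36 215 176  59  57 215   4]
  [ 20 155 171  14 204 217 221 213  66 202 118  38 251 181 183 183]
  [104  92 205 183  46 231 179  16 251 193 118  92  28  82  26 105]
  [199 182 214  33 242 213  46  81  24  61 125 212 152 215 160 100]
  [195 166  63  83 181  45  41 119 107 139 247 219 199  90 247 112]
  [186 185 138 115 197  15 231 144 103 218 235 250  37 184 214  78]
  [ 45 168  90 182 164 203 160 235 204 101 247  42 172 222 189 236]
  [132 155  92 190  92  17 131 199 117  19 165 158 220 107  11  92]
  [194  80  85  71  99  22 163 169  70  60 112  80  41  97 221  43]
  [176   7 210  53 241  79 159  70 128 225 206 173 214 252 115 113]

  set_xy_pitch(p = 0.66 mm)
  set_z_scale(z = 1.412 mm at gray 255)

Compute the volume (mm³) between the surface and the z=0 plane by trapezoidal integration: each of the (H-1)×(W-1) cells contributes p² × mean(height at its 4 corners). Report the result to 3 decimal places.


44.920

height_mm = gray/255 × 1.412; cell vol = 0.66² × mean(4 corners)
unit = 0.66² × 1.412 / (4×255) = 0.000603007 mm³ per gray-sum
row 0: Σ corner-gray over 15 cells = 8283  → 4.9947
row 1: Σ corner-gray over 15 cells = 8364  → 5.0436
row 2: Σ corner-gray over 15 cells = 7912  → 4.7710
row 3: Σ corner-gray over 15 cells = 8418  → 5.0761
row 4: Σ corner-gray over 15 cells = 8995  → 5.4240
row 5: Σ corner-gray over 15 cells = 9835  → 5.9306
row 6: Σ corner-gray over 15 cells = 8609  → 5.1913
row 7: Σ corner-gray over 15 cells = 6547  → 3.9479
row 8: Σ corner-gray over 15 cells = 7530  → 4.5406
Σ rows: total corner-gray = 74493  → 44.9198 mm³


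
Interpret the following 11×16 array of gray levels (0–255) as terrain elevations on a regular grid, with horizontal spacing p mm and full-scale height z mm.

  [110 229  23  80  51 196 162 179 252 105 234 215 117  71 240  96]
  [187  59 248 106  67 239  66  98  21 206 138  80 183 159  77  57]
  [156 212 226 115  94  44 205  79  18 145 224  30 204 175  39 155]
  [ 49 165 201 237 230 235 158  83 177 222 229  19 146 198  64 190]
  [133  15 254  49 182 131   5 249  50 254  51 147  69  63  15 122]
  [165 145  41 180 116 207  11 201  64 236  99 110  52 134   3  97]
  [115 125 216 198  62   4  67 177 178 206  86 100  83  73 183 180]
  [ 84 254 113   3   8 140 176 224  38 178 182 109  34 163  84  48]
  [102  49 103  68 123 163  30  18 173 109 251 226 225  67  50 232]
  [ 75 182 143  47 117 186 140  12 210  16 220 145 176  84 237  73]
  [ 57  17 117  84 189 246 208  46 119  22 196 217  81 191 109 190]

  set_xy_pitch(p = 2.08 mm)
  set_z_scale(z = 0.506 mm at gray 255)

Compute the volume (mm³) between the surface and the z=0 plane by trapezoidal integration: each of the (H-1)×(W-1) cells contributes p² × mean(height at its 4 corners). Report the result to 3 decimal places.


height_mm = gray/255 × 0.506; cell vol = 2.08² × mean(4 corners)
unit = 2.08² × 0.506 / (4×255) = 0.00214623 mm³ per gray-sum
row 0: Σ corner-gray over 15 cells = 8252  → 17.7107
row 1: Σ corner-gray over 15 cells = 7669  → 16.4595
row 2: Σ corner-gray over 15 cells = 8898  → 19.0972
row 3: Σ corner-gray over 15 cells = 8290  → 17.7923
row 4: Σ corner-gray over 15 cells = 6783  → 14.5579
row 5: Σ corner-gray over 15 cells = 7271  → 15.6053
row 6: Σ corner-gray over 15 cells = 7355  → 15.7855
row 7: Σ corner-gray over 15 cells = 7188  → 15.4271
row 8: Σ corner-gray over 15 cells = 7622  → 16.3586
row 9: Σ corner-gray over 15 cells = 7909  → 16.9746
Σ rows: total corner-gray = 77237  → 165.7687 mm³

165.769


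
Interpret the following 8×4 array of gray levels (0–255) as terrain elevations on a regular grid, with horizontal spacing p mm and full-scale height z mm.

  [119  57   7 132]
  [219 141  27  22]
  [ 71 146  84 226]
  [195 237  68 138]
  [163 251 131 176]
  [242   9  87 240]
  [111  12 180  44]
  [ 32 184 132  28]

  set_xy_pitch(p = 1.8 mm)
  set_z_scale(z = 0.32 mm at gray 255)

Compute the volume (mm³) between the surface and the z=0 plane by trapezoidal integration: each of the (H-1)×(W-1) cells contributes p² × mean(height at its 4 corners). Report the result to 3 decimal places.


height_mm = gray/255 × 0.32; cell vol = 1.8² × mean(4 corners)
unit = 1.8² × 0.32 / (4×255) = 0.00101647 mm³ per gray-sum
row 0: Σ corner-gray over 3 cells = 956  → 0.9717
row 1: Σ corner-gray over 3 cells = 1334  → 1.3560
row 2: Σ corner-gray over 3 cells = 1700  → 1.7280
row 3: Σ corner-gray over 3 cells = 2046  → 2.0797
row 4: Σ corner-gray over 3 cells = 1777  → 1.8063
row 5: Σ corner-gray over 3 cells = 1213  → 1.2330
row 6: Σ corner-gray over 3 cells = 1231  → 1.2513
Σ rows: total corner-gray = 10257  → 10.4259 mm³

10.426


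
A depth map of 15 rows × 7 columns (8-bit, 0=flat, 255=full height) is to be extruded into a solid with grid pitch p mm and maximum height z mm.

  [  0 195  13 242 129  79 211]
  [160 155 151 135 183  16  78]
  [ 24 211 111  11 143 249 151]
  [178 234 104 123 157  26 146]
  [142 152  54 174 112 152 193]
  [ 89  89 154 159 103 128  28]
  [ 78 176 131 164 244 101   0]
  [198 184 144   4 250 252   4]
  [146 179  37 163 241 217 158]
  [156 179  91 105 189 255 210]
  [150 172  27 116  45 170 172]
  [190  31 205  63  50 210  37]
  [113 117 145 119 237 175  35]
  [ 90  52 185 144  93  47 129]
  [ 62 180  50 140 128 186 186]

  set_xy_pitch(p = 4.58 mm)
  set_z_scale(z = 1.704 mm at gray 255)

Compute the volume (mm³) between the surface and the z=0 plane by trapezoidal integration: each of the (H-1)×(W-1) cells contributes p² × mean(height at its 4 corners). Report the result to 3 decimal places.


1585.097

height_mm = gray/255 × 1.704; cell vol = 4.58² × mean(4 corners)
unit = 4.58² × 1.704 / (4×255) = 0.0350429 mm³ per gray-sum
row 0: Σ corner-gray over 6 cells = 3045  → 106.7057
row 1: Σ corner-gray over 6 cells = 3143  → 110.1399
row 2: Σ corner-gray over 6 cells = 3237  → 113.4340
row 3: Σ corner-gray over 6 cells = 3235  → 113.3639
row 4: Σ corner-gray over 6 cells = 3006  → 105.3390
row 5: Σ corner-gray over 6 cells = 3093  → 108.3878
row 6: Σ corner-gray over 6 cells = 3580  → 125.4537
row 7: Σ corner-gray over 6 cells = 3848  → 134.8452
row 8: Σ corner-gray over 6 cells = 3982  → 139.5409
row 9: Σ corner-gray over 6 cells = 3386  → 118.6554
row 10: Σ corner-gray over 6 cells = 2727  → 95.5621
row 11: Σ corner-gray over 6 cells = 3079  → 107.8972
row 12: Σ corner-gray over 6 cells = 2995  → 104.9536
row 13: Σ corner-gray over 6 cells = 2877  → 100.8185
Σ rows: total corner-gray = 45233  → 1585.0967 mm³


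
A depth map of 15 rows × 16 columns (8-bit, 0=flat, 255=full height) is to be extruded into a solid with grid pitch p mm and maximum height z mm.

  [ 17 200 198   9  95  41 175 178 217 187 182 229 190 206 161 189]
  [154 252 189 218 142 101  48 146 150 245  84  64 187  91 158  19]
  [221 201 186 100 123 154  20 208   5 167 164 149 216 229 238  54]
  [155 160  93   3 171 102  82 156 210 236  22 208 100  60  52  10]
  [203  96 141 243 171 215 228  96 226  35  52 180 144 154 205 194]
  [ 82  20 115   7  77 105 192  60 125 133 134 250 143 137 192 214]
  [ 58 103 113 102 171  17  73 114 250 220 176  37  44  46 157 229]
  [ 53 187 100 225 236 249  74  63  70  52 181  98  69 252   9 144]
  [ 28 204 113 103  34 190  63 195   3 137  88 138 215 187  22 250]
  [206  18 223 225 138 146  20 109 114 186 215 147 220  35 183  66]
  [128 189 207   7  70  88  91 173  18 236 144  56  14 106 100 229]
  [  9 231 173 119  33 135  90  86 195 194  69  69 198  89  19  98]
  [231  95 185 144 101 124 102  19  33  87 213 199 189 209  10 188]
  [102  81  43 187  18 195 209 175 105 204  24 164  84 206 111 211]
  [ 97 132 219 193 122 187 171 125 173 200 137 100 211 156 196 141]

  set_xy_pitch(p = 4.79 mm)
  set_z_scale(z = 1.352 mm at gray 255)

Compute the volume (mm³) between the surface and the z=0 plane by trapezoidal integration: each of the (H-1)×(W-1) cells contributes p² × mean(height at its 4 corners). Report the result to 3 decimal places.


height_mm = gray/255 × 1.352; cell vol = 4.79² × mean(4 corners)
unit = 4.79² × 1.352 / (4×255) = 0.0304122 mm³ per gray-sum
row 0: Σ corner-gray over 15 cells = 9065  → 275.6864
row 1: Σ corner-gray over 15 cells = 8918  → 271.2158
row 2: Σ corner-gray over 15 cells = 8070  → 245.4263
row 3: Σ corner-gray over 15 cells = 8244  → 250.7180
row 4: Σ corner-gray over 15 cells = 8445  → 256.8309
row 5: Σ corner-gray over 15 cells = 7209  → 219.2414
row 6: Σ corner-gray over 15 cells = 7460  → 226.8749
row 7: Σ corner-gray over 15 cells = 7589  → 230.7980
row 8: Σ corner-gray over 15 cells = 7892  → 240.0129
row 9: Σ corner-gray over 15 cells = 7585  → 230.6764
row 10: Σ corner-gray over 15 cells = 6862  → 208.6884
row 11: Σ corner-gray over 15 cells = 7346  → 223.4079
row 12: Σ corner-gray over 15 cells = 7764  → 236.1202
row 13: Σ corner-gray over 15 cells = 8807  → 267.8401
Σ rows: total corner-gray = 111256  → 3383.5375 mm³

3383.537


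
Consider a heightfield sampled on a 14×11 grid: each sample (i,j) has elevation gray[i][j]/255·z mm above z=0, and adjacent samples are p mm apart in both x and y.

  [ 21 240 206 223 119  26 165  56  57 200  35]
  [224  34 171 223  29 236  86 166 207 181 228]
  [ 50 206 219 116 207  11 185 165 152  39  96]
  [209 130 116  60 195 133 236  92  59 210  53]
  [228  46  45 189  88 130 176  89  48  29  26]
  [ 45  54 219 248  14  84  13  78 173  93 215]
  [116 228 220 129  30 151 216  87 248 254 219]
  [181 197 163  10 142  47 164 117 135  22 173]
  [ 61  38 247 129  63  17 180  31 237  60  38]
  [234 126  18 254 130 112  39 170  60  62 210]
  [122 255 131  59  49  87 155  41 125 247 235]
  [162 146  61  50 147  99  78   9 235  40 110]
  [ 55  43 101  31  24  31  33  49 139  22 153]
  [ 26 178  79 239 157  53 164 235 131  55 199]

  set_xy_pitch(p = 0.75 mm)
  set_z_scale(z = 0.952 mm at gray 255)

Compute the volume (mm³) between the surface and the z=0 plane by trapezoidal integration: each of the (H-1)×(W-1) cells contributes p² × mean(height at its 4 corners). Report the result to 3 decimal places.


height_mm = gray/255 × 0.952; cell vol = 0.75² × mean(4 corners)
unit = 0.75² × 0.952 / (4×255) = 0.000525 mm³ per gray-sum
row 0: Σ corner-gray over 10 cells = 5758  → 3.0229
row 1: Σ corner-gray over 10 cells = 5864  → 3.0786
row 2: Σ corner-gray over 10 cells = 5470  → 2.8718
row 3: Σ corner-gray over 10 cells = 4658  → 2.4454
row 4: Σ corner-gray over 10 cells = 4146  → 2.1766
row 5: Σ corner-gray over 10 cells = 5673  → 2.9783
row 6: Σ corner-gray over 10 cells = 5809  → 3.0497
row 7: Σ corner-gray over 10 cells = 4451  → 2.3368
row 8: Σ corner-gray over 10 cells = 4489  → 2.3567
row 9: Σ corner-gray over 10 cells = 5041  → 2.6465
row 10: Σ corner-gray over 10 cells = 4657  → 2.4449
row 11: Σ corner-gray over 10 cells = 3156  → 1.6569
row 12: Σ corner-gray over 10 cells = 3961  → 2.0795
Σ rows: total corner-gray = 63133  → 33.1448 mm³

33.145


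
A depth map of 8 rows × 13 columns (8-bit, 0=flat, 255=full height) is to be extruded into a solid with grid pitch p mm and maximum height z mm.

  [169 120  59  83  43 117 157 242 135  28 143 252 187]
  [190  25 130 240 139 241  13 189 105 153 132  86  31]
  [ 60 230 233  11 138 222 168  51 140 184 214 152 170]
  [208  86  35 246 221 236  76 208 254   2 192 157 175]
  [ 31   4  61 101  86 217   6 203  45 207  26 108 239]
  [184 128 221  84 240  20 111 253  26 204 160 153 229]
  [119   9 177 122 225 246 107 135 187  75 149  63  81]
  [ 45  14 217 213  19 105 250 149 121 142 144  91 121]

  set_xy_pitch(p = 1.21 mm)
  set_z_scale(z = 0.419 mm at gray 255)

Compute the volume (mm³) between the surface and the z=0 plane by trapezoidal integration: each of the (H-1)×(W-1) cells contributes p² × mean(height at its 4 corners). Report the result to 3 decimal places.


27.615

height_mm = gray/255 × 0.419; cell vol = 1.21² × mean(4 corners)
unit = 1.21² × 0.419 / (4×255) = 0.000601429 mm³ per gray-sum
row 0: Σ corner-gray over 12 cells = 6241  → 3.7535
row 1: Σ corner-gray over 12 cells = 6843  → 4.1156
row 2: Σ corner-gray over 12 cells = 7525  → 4.5258
row 3: Σ corner-gray over 12 cells = 6207  → 3.7331
row 4: Σ corner-gray over 12 cells = 6011  → 3.6152
row 5: Σ corner-gray over 12 cells = 6803  → 4.0915
row 6: Σ corner-gray over 12 cells = 6286  → 3.7806
Σ rows: total corner-gray = 45916  → 27.6152 mm³


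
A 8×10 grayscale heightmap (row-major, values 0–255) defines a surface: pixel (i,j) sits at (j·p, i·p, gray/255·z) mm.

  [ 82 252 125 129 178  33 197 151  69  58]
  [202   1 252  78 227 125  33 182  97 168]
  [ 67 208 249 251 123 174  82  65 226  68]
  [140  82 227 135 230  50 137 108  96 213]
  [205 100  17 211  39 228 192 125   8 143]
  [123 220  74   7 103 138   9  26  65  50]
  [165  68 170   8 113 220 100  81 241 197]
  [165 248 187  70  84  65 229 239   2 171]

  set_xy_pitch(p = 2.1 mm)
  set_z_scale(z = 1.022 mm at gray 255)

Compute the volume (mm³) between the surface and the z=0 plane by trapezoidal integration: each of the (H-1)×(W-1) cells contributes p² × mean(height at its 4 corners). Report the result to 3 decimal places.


143.509

height_mm = gray/255 × 1.022; cell vol = 2.1² × mean(4 corners)
unit = 2.1² × 1.022 / (4×255) = 0.00441865 mm³ per gray-sum
row 0: Σ corner-gray over 9 cells = 4768  → 21.0681
row 1: Σ corner-gray over 9 cells = 5251  → 23.2023
row 2: Σ corner-gray over 9 cells = 5374  → 23.7458
row 3: Σ corner-gray over 9 cells = 4671  → 20.6395
row 4: Σ corner-gray over 9 cells = 3645  → 16.1060
row 5: Σ corner-gray over 9 cells = 3821  → 16.8837
row 6: Σ corner-gray over 9 cells = 4948  → 21.8635
Σ rows: total corner-gray = 32478  → 143.5088 mm³


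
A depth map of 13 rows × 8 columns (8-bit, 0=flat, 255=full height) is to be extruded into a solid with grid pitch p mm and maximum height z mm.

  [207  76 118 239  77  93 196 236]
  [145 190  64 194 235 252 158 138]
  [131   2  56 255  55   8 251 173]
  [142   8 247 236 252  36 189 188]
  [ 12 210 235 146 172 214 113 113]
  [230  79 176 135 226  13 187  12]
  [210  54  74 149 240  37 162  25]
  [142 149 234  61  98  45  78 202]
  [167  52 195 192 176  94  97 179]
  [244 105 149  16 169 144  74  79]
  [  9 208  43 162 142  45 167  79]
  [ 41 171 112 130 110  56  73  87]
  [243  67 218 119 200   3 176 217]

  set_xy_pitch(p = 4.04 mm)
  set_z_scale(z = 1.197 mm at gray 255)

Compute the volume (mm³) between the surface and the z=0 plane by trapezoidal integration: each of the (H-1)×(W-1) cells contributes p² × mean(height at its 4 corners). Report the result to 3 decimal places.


height_mm = gray/255 × 1.197; cell vol = 4.04² × mean(4 corners)
unit = 4.04² × 1.197 / (4×255) = 0.0191539 mm³ per gray-sum
row 0: Σ corner-gray over 7 cells = 4510  → 86.3840
row 1: Σ corner-gray over 7 cells = 4027  → 77.1327
row 2: Σ corner-gray over 7 cells = 3824  → 73.2444
row 3: Σ corner-gray over 7 cells = 4571  → 87.5524
row 4: Σ corner-gray over 7 cells = 4179  → 80.0441
row 5: Σ corner-gray over 7 cells = 3541  → 67.8239
row 6: Σ corner-gray over 7 cells = 3341  → 63.9931
row 7: Σ corner-gray over 7 cells = 3632  → 69.5669
row 8: Σ corner-gray over 7 cells = 3595  → 68.8582
row 9: Σ corner-gray over 7 cells = 3259  → 62.4225
row 10: Σ corner-gray over 7 cells = 3054  → 58.4959
row 11: Σ corner-gray over 7 cells = 3458  → 66.2341
Σ rows: total corner-gray = 44991  → 861.7521 mm³

861.752


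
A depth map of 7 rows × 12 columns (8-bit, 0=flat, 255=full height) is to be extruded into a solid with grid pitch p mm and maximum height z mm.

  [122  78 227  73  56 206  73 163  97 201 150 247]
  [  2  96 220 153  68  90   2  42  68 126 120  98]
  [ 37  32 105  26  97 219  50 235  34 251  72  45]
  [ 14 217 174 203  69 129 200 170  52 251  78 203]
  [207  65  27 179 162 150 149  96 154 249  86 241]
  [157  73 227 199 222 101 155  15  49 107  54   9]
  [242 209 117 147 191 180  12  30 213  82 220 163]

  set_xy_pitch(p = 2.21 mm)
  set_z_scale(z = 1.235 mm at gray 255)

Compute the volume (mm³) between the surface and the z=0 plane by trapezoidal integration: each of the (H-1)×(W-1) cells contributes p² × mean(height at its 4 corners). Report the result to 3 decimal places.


height_mm = gray/255 × 1.235; cell vol = 2.21² × mean(4 corners)
unit = 2.21² × 1.235 / (4×255) = 0.00591359 mm³ per gray-sum
row 0: Σ corner-gray over 11 cells = 5087  → 30.0824
row 1: Σ corner-gray over 11 cells = 4394  → 25.9843
row 2: Σ corner-gray over 11 cells = 5627  → 33.2758
row 3: Σ corner-gray over 11 cells = 6385  → 37.7583
row 4: Σ corner-gray over 11 cells = 5652  → 33.4236
row 5: Σ corner-gray over 11 cells = 5777  → 34.1628
Σ rows: total corner-gray = 32922  → 194.6873 mm³

194.687
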